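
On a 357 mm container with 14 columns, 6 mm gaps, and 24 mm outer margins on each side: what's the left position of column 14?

Inside the margins: 357 − 48 = 309 mm.
14 columns + 13 gaps: 14c + 13·6 = 309.
14c = 309 − 78 = 231, so c = 16.5 mm.
Each column+gutter stride is 22.5 mm; 13 of them past the 24 mm margin is 24 + 292.5 = 316.5 mm.

316.5 mm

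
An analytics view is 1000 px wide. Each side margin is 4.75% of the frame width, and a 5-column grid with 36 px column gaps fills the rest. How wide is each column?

Each margin = 4.75% of 1000 = 47.5 px; content = 1000 − 2·47.5 = 905 px.
Subtracting 4 column gaps of 36 leaves 761 for 5 columns, so c = 152.2 px.

152.2 px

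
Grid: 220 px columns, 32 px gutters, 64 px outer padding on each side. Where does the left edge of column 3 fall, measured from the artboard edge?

568 px

Column 3 starts at margin + 2·(column + gutter) = 64 + 2·252 = 568 px.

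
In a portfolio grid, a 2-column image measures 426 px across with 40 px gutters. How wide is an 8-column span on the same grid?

1824 px

Subtracting 1 gutter of 40 leaves 386 for 2 columns, so c = 193 px.
8-column span = 8·193 + 7·40 = 1824 px.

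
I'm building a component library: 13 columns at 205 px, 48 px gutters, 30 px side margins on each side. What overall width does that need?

Container = 2·30 + 13·205 + 12·48 = 60 + 2665 + 576 = 3301 px.

3301 px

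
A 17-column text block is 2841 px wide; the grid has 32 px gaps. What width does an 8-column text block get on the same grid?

1320 px

2841 − 16·32 = 2329; ÷17 gives c = 137 px.
8-column span = 8·137 + 7·32 = 1320 px.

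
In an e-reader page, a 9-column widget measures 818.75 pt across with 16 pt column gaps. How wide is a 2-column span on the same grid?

169.5 pt

9 columns + 8 column gaps: 9c + 8·16 = 818.75.
9c = 818.75 − 128 = 690.75, so c = 76.75 pt.
2 columns plus 1 column gap: 153.5 + 16 = 169.5 pt.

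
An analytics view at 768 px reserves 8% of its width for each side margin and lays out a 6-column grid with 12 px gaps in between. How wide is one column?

97.52 px

Margins: 8% × 768 = 61.44 px each, so content = 768 − 122.88 = 645.12 px.
Subtracting 5 gaps of 12 leaves 585.12 for 6 columns, so c = 97.52 px.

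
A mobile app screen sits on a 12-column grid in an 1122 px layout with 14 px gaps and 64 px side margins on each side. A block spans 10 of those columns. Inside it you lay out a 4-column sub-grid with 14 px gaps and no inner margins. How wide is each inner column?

196 px

Outer content = 1122 − 2·64 = 994 px.
12 columns + 11 gaps: 12c + 11·14 = 994.
12c = 994 − 154 = 840, so c = 70 px.
10 columns plus 9 gaps: 700 + 126 = 826 px.
4d + 3·14 = 826 → 4d = 784 → d = 196 px.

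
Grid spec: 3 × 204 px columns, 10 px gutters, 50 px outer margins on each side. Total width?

Adding margins, columns and gutters: 100 + 612 + 20 = 732 px.

732 px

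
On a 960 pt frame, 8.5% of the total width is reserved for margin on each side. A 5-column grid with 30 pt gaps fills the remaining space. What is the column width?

135.36 pt

960 × (1 − 2·8.5%) = 960 × 83% = 796.8 pt for the columns.
5 columns + 4 gaps: 5c + 4·30 = 796.8.
5c = 796.8 − 120 = 676.8, so c = 135.36 pt.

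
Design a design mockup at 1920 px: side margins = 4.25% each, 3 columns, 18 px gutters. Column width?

573.6 px

Each margin = 4.25% of 1920 = 81.6 px; content = 1920 − 2·81.6 = 1756.8 px.
3 columns + 2 gutters: 3c + 2·18 = 1756.8.
3c = 1756.8 − 36 = 1720.8, so c = 573.6 px.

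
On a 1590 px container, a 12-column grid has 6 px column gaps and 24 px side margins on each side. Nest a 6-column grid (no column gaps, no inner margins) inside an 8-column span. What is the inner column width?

Outer content = 1590 − 2·24 = 1542 px.
Subtracting 11 column gaps of 6 leaves 1476 for 12 columns, so c = 123 px.
8-column span = 8·123 + 7·6 = 1026 px.
6d = 1026 → d = 171 px.

171 px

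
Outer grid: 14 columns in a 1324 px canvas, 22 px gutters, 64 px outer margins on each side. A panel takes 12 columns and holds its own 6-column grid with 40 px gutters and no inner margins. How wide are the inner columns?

137 px

Subtract both margins: 1324 − 2·64 = 1196 px.
14c + 13·22 = 1196 → 14c = 910 → c = 65 px.
12-column span = 12·65 + 11·22 = 1022 px.
Subtracting 5 gutters of 40 leaves 822 for 6 columns, so d = 137 px.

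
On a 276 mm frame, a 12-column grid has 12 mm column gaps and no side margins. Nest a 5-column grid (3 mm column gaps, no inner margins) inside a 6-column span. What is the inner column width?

24 mm

Subtracting 11 column gaps of 12 leaves 144 for 12 columns, so c = 12 mm.
6-column span = 6·12 + 5·12 = 132 mm.
Subtracting 4 column gaps of 3 leaves 120 for 5 columns, so d = 24 mm.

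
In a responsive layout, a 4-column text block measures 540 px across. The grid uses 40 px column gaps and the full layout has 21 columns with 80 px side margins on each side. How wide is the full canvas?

3165 px

540 − 3·40 = 420; ÷4 gives c = 105 px.
Total width: 2·80 + 21·105 + 20·40 = 3165 px.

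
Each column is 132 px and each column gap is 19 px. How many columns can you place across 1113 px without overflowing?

7 columns

7 columns: 7·132 + 6·19 = 1038 px ≤ 1113.
8 columns: 1189 px > 1113. So 7.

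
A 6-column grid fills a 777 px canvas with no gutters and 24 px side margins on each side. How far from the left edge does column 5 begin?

Inside the margins: 777 − 48 = 729 px.
729 / 6 = 121.5 px per column.
Column 5 starts at margin + 4·(column + gutter) = 24 + 4·121.5 = 510 px.

510 px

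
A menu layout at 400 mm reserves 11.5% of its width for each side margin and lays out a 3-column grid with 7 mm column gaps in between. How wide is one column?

400 × (1 − 2·11.5%) = 400 × 77% = 308 mm for the columns.
Subtracting 2 column gaps of 7 leaves 294 for 3 columns, so c = 98 mm.

98 mm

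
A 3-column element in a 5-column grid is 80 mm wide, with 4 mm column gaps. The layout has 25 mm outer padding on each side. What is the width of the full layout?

80 − 2·4 = 72; ÷3 gives c = 24 mm.
Adding margins, columns and gutters: 50 + 120 + 16 = 186 mm.

186 mm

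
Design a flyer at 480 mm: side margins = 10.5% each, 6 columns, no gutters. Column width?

Each margin = 10.5% of 480 = 50.4 mm; content = 480 − 2·50.4 = 379.2 mm.
With no gutters, each column is 379.2/6 = 63.2 mm.

63.2 mm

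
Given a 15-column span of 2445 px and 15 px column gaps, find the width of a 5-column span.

805 px

15c + 14·15 = 2445 → 15c = 2235 → c = 149 px.
5 columns plus 4 column gaps: 745 + 60 = 805 px.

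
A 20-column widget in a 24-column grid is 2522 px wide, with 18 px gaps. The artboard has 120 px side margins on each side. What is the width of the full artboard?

2522 − 19·18 = 2180; ÷20 gives c = 109 px.
Total width: 2·120 + 24·109 + 23·18 = 3270 px.

3270 px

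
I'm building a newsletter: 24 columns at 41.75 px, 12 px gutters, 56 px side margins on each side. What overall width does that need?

1390 px

Total width: 2·56 + 24·41.75 + 23·12 = 1390 px.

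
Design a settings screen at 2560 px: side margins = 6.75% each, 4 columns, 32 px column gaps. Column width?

Margins: 6.75% × 2560 = 172.8 px each, so content = 2560 − 345.6 = 2214.4 px.
Subtracting 3 column gaps of 32 leaves 2118.4 for 4 columns, so c = 529.6 px.

529.6 px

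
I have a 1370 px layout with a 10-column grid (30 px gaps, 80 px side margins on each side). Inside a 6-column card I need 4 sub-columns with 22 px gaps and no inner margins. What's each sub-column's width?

162 px

Inside the margins: 1370 − 160 = 1210 px.
Subtracting 9 gaps of 30 leaves 940 for 10 columns, so c = 94 px.
6 columns plus 5 gaps: 564 + 150 = 714 px.
714 − 3·22 = 648; ÷4 gives d = 162 px.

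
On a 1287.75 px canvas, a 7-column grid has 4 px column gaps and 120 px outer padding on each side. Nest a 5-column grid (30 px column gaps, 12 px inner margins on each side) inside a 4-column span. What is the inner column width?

Inside the margins: 1287.75 − 240 = 1047.75 px.
Subtracting 6 column gaps of 4 leaves 1023.75 for 7 columns, so c = 146.25 px.
4-column span = 4·146.25 + 3·4 = 597 px.
Inner content = 597 − 2·12 = 573 px.
5d + 4·30 = 573 → 5d = 453 → d = 90.6 px.

90.6 px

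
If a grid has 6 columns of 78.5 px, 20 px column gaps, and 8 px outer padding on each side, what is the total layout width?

587 px

Adding margins, columns and gutters: 16 + 471 + 100 = 587 px.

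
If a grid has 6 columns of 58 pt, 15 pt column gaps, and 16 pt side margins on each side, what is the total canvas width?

Canvas = 2·16 + 6·58 + 5·15 = 32 + 348 + 75 = 455 pt.

455 pt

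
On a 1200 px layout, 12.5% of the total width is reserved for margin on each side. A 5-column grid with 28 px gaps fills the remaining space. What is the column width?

Margins: 12.5% × 1200 = 150 px each, so content = 1200 − 300 = 900 px.
Subtracting 4 gaps of 28 leaves 788 for 5 columns, so c = 157.6 px.

157.6 px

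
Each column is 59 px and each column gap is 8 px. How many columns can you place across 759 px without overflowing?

Each extra column adds 59 + 8 = 67 px.
(759 + 8) / 67 = 11.45, so 11 columns fit.

11 columns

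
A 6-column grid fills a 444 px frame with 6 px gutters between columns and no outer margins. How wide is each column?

69 px

6c + 5·6 = 444 → 6c = 414 → c = 69 px.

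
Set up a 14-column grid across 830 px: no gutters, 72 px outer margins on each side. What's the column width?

49 px

Subtract both margins: 830 − 2·72 = 686 px.
686 / 14 = 49 px per column.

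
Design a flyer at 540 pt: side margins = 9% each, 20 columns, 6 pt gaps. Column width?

Margins: 9% × 540 = 48.6 pt each, so content = 540 − 97.2 = 442.8 pt.
Subtracting 19 gaps of 6 leaves 328.8 for 20 columns, so c = 16.44 pt.

16.44 pt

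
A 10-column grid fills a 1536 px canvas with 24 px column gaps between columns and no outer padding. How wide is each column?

Subtracting 9 column gaps of 24 leaves 1320 for 10 columns, so c = 132 px.

132 px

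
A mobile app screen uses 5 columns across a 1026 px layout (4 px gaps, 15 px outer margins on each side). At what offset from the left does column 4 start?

615 px

Inside the margins: 1026 − 30 = 996 px.
5 columns + 4 gaps: 5c + 4·4 = 996.
5c = 996 − 16 = 980, so c = 196 px.
Each column+gutter stride is 200 px; 3 of them past the 15 px margin is 15 + 600 = 615 px.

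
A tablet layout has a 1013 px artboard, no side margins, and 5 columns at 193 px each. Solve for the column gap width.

5·193 + 4g = 1013 → 4g = 48 → g = 12 px.

12 px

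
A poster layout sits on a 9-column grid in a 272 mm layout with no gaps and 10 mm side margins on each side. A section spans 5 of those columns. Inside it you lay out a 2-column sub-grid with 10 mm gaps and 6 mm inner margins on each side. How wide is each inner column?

59 mm

Subtract both margins: 272 − 2·10 = 252 mm.
With no gaps, each column is 252/9 = 28 mm.
With no gaps, 5 columns span 5·28 = 140 mm.
Inner content = 140 − 2·6 = 128 mm.
2d + 1·10 = 128 → 2d = 118 → d = 59 mm.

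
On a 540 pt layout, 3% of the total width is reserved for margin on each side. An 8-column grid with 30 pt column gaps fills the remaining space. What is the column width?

Margins: 3% × 540 = 16.2 pt each, so content = 540 − 32.4 = 507.6 pt.
8c + 7·30 = 507.6 → 8c = 297.6 → c = 37.2 pt.

37.2 pt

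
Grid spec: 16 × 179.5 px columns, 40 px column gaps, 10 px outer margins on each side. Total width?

3492 px

Layout = 2·10 + 16·179.5 + 15·40 = 20 + 2872 + 600 = 3492 px.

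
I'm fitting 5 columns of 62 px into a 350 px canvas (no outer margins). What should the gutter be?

5·62 + 4g = 350 → 4g = 40 → g = 10 px.

10 px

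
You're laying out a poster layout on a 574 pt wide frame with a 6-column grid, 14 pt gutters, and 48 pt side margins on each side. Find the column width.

Inside the margins: 574 − 96 = 478 pt.
6 columns + 5 gutters: 6c + 5·14 = 478.
6c = 478 − 70 = 408, so c = 68 pt.

68 pt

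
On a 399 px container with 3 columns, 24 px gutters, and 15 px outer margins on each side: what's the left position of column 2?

Subtract both margins: 399 − 2·15 = 369 px.
369 − 2·24 = 321; ÷3 gives c = 107 px.
Before column 2: the margin + 1 column + 1 gutter.
Offset = 15 + 1·(107 + 24) = 15 + 131 = 146 px.

146 px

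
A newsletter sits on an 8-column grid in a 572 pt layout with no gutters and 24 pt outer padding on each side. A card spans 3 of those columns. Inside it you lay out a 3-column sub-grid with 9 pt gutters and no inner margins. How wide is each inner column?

Take off 48 pt of margins, leaving 524 pt.
With no gutters, each column is 524/8 = 65.5 pt.
3-column span = 3·65.5 = 196.5 pt.
3 columns + 2 gutters: 3d + 2·9 = 196.5.
3d = 196.5 − 18 = 178.5, so d = 59.5 pt.

59.5 pt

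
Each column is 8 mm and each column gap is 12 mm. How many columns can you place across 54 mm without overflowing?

3 columns

Each extra column adds 8 + 12 = 20 mm.
(54 + 12) / 20 = 3.30, so 3 columns fit.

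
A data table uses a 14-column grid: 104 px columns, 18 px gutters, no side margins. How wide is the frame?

1690 px

Summing: 1456 + 234 = 1690 px.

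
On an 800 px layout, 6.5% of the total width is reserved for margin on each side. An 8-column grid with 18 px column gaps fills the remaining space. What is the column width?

71.25 px

Margins: 6.5% × 800 = 52 px each, so content = 800 − 104 = 696 px.
8 columns + 7 column gaps: 8c + 7·18 = 696.
8c = 696 − 126 = 570, so c = 71.25 px.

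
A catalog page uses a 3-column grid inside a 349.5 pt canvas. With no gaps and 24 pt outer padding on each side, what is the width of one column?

100.5 pt

Inside the margins: 349.5 − 48 = 301.5 pt.
301.5 / 3 = 100.5 pt per column.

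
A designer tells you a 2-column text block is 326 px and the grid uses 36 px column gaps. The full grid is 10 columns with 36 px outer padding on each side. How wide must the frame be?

1846 px

Subtracting 1 column gap of 36 leaves 290 for 2 columns, so c = 145 px.
Frame = 2·36 + 10·145 + 9·36 = 72 + 1450 + 324 = 1846 px.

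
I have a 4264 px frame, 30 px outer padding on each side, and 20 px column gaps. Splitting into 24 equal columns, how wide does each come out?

Inside the margins: 4264 − 60 = 4204 px.
Subtracting 23 column gaps of 20 leaves 3744 for 24 columns, so c = 156 px.

156 px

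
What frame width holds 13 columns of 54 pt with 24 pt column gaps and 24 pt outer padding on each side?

Frame = 2·24 + 13·54 + 12·24 = 48 + 702 + 288 = 1038 pt.

1038 pt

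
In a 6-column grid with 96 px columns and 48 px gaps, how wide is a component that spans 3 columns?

3-column span = 3·96 + 2·48 = 384 px.

384 px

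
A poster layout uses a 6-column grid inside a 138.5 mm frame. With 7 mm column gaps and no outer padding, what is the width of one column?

17.25 mm

Subtracting 5 column gaps of 7 leaves 103.5 for 6 columns, so c = 17.25 mm.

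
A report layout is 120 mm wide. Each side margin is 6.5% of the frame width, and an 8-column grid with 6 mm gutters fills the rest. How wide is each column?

7.8 mm

120 × (1 − 2·6.5%) = 120 × 87% = 104.4 mm for the columns.
8c + 7·6 = 104.4 → 8c = 62.4 → c = 7.8 mm.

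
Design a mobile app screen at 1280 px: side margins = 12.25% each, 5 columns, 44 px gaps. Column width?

Margins: 12.25% × 1280 = 156.8 px each, so content = 1280 − 313.6 = 966.4 px.
5 columns + 4 gaps: 5c + 4·44 = 966.4.
5c = 966.4 − 176 = 790.4, so c = 158.08 px.

158.08 px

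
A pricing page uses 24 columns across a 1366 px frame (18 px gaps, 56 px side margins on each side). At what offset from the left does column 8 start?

427 px

Take off 112 px of margins, leaving 1254 px.
24c + 23·18 = 1254 → 24c = 840 → c = 35 px.
Column 8 starts at margin + 7·(column + gutter) = 56 + 7·53 = 427 px.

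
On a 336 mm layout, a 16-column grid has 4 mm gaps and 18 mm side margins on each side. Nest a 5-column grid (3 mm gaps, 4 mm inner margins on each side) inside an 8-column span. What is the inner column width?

Take off 36 mm of margins, leaving 300 mm.
16c + 15·4 = 300 → 16c = 240 → c = 15 mm.
8-column span = 8·15 + 7·4 = 148 mm.
Inner content = 148 − 2·4 = 140 mm.
Subtracting 4 gaps of 3 leaves 128 for 5 columns, so d = 25.6 mm.

25.6 mm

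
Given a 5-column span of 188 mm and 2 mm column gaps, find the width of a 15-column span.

568 mm

5c + 4·2 = 188 → 5c = 180 → c = 36 mm.
Span of 15: 15·36 + 14·2 = 540 + 28 = 568 mm.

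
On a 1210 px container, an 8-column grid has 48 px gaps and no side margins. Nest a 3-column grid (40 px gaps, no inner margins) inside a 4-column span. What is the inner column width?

8c + 7·48 = 1210 → 8c = 874 → c = 109.25 px.
4 columns plus 3 gaps: 437 + 144 = 581 px.
3d + 2·40 = 581 → 3d = 501 → d = 167 px.

167 px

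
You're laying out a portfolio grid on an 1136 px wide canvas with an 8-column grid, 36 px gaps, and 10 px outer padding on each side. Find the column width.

108 px

Inside the margins: 1136 − 20 = 1116 px.
Subtracting 7 gaps of 36 leaves 864 for 8 columns, so c = 108 px.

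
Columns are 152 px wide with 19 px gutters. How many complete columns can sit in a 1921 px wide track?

11 columns

k columns need k·152 + (k−1)·19 = k·171 − 19.
k·171 − 19 ≤ 1921 → k ≤ 1940 / 171 ≈ 11.35, so k = 11.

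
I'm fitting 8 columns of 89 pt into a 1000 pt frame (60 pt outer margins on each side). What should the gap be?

24 pt

Content width = 1000 − 2·60 = 880 pt.
8·89 + 7g = 880 → 7g = 168 → g = 24 pt.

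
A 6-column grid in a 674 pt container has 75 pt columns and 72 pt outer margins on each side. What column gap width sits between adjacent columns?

16 pt

Subtract both margins: 674 − 2·72 = 530 pt.
6 columns take 6·75 = 450 pt; remaining 80 splits into 5 column gaps.
g = 80 / 5 = 16 pt.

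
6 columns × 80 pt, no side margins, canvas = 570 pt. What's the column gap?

18 pt

6 columns take 6·80 = 480 pt; remaining 90 splits into 5 column gaps.
g = 90 / 5 = 18 pt.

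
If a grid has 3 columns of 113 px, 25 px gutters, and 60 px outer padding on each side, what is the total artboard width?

509 px

Adding margins, columns and gutters: 120 + 339 + 50 = 509 px.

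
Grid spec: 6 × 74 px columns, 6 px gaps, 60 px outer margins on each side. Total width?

Adding margins, columns and gutters: 120 + 444 + 30 = 594 px.

594 px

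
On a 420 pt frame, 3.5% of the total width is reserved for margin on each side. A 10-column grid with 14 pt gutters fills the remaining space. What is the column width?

Margins: 3.5% × 420 = 14.7 pt each, so content = 420 − 29.4 = 390.6 pt.
10 columns + 9 gutters: 10c + 9·14 = 390.6.
10c = 390.6 − 126 = 264.6, so c = 26.46 pt.

26.46 pt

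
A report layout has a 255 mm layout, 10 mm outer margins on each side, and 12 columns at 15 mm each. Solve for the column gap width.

Subtract both margins: 255 − 2·10 = 235 mm.
12·15 + 11g = 235 → 11g = 55 → g = 5 mm.

5 mm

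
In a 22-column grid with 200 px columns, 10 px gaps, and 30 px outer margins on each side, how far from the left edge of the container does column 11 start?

Each column+gutter stride is 210 px; 10 of them past the 30 px margin is 30 + 2100 = 2130 px.

2130 px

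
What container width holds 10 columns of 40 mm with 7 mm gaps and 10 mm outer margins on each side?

Total width: 2·10 + 10·40 + 9·7 = 483 mm.

483 mm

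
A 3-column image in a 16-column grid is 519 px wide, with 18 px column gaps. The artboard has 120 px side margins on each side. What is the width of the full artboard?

Subtracting 2 column gaps of 18 leaves 483 for 3 columns, so c = 161 px.
Total width: 2·120 + 16·161 + 15·18 = 3086 px.

3086 px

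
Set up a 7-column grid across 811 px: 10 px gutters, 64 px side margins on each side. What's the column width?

Subtract both margins: 811 − 2·64 = 683 px.
Subtracting 6 gutters of 10 leaves 623 for 7 columns, so c = 89 px.

89 px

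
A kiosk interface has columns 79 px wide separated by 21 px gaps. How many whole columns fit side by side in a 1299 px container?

13 columns

Each extra column adds 79 + 21 = 100 px.
(1299 + 21) / 100 = 13.20, so 13 columns fit.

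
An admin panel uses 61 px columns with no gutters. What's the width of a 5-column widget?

305 px

5-column span = 5·61 = 305 px.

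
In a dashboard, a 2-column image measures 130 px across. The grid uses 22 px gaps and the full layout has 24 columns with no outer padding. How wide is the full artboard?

1802 px

2c + 1·22 = 130 → 2c = 108 → c = 54 px.
Summing: 1296 + 506 = 1802 px.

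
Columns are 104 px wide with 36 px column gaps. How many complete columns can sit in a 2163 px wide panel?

Each extra column adds 104 + 36 = 140 px.
(2163 + 36) / 140 = 15.71, so 15 columns fit.

15 columns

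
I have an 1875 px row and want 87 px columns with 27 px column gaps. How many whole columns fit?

16 columns

k columns need k·87 + (k−1)·27 = k·114 − 27.
k·114 − 27 ≤ 1875 → k ≤ 1902 / 114 ≈ 16.68, so k = 16.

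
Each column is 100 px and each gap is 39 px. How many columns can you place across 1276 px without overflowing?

Each extra column adds 100 + 39 = 139 px.
(1276 + 39) / 139 = 9.46, so 9 columns fit.

9 columns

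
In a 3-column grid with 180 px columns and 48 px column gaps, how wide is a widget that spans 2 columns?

2-column span = 2·180 + 1·48 = 408 px.

408 px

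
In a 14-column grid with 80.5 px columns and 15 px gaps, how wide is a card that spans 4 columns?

367 px

4 columns plus 3 gaps: 322 + 45 = 367 px.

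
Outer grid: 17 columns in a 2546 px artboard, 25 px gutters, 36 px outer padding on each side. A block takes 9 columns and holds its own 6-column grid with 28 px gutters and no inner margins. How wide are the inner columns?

193 px

Subtract both margins: 2546 − 2·36 = 2474 px.
17c + 16·25 = 2474 → 17c = 2074 → c = 122 px.
9 columns plus 8 gutters: 1098 + 200 = 1298 px.
Subtracting 5 gutters of 28 leaves 1158 for 6 columns, so d = 193 px.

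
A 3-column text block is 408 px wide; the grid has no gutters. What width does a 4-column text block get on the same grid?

544 px

3c = 408 → c = 136 px.
With no gutters, 4 columns span 4·136 = 544 px.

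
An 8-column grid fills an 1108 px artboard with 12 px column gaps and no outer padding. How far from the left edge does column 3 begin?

280 px

8c + 7·12 = 1108 → 8c = 1024 → c = 128 px.
No margin, so column 3 starts at 2·(column + gutter) = 2·140 = 280 px.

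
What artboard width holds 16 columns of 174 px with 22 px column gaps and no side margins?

3114 px

Summing: 2784 + 330 = 3114 px.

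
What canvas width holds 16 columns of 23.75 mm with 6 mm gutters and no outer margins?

Total width: 16·23.75 + 15·6 = 470 mm.

470 mm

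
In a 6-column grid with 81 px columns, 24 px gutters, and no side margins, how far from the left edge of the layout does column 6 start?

525 px

No margin, so column 6 starts at 5·(column + gutter) = 5·105 = 525 px.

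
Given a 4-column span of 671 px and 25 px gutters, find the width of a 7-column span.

1193 px

4 columns + 3 gutters: 4c + 3·25 = 671.
4c = 671 − 75 = 596, so c = 149 px.
7-column span = 7·149 + 6·25 = 1193 px.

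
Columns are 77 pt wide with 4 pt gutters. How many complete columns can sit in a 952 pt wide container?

k columns need k·77 + (k−1)·4 = k·81 − 4.
k·81 − 4 ≤ 952 → k ≤ 956 / 81 ≈ 11.80, so k = 11.

11 columns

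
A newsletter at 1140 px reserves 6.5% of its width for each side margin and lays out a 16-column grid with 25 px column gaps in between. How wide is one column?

Margins: 6.5% × 1140 = 74.1 px each, so content = 1140 − 148.2 = 991.8 px.
991.8 − 15·25 = 616.8; ÷16 gives c = 38.55 px.

38.55 px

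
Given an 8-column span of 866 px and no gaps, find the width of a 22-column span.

866 / 8 = 108.25 px per column.
With no gaps, 22 columns span 22·108.25 = 2381.5 px.

2381.5 px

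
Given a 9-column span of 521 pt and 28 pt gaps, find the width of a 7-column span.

Subtracting 8 gaps of 28 leaves 297 for 9 columns, so c = 33 pt.
Span of 7: 7·33 + 6·28 = 231 + 168 = 399 pt.

399 pt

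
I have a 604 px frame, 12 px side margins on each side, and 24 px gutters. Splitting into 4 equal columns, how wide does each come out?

127 px

Inside the margins: 604 − 24 = 580 px.
580 − 3·24 = 508; ÷4 gives c = 127 px.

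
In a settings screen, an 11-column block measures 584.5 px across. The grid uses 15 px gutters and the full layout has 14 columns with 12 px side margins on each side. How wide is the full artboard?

772 px

11 columns + 10 gutters: 11c + 10·15 = 584.5.
11c = 584.5 − 150 = 434.5, so c = 39.5 px.
Total width: 2·12 + 14·39.5 + 13·15 = 772 px.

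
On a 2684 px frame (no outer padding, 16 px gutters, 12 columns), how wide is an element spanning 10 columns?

12c + 11·16 = 2684 → 12c = 2508 → c = 209 px.
Span of 10: 10·209 + 9·16 = 2090 + 144 = 2234 px.

2234 px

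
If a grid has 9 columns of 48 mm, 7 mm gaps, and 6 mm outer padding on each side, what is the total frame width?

Total width: 2·6 + 9·48 + 8·7 = 500 mm.

500 mm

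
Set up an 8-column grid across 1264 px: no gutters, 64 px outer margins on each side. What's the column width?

Take off 128 px of margins, leaving 1136 px.
8c = 1136 → c = 142 px.

142 px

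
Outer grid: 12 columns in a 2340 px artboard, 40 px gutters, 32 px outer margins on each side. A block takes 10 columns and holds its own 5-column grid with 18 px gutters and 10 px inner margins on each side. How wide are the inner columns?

359.6 px

Inside the margins: 2340 − 64 = 2276 px.
12 columns + 11 gutters: 12c + 11·40 = 2276.
12c = 2276 − 440 = 1836, so c = 153 px.
10-column span = 10·153 + 9·40 = 1890 px.
Inner content = 1890 − 2·10 = 1870 px.
1870 − 4·18 = 1798; ÷5 gives d = 359.6 px.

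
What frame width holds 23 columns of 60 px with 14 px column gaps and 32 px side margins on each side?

Frame = 2·32 + 23·60 + 22·14 = 64 + 1380 + 308 = 1752 px.

1752 px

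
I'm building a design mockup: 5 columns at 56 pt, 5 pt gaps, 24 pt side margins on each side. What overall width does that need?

348 pt

Total width: 2·24 + 5·56 + 4·5 = 348 pt.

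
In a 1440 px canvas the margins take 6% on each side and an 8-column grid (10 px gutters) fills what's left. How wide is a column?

Each margin = 6% of 1440 = 86.4 px; content = 1440 − 2·86.4 = 1267.2 px.
1267.2 − 7·10 = 1197.2; ÷8 gives c = 149.65 px.

149.65 px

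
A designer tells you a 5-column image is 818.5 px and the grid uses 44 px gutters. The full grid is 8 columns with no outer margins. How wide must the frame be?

1336 px

Subtracting 4 gutters of 44 leaves 642.5 for 5 columns, so c = 128.5 px.
Frame = 8·128.5 + 7·44 = 1028 + 308 = 1336 px.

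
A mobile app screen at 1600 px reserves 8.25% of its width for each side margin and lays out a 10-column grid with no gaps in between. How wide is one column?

133.6 px

1600 × (1 − 2·8.25%) = 1600 × 83.5% = 1336 px for the columns.
10c = 1336 → c = 133.6 px.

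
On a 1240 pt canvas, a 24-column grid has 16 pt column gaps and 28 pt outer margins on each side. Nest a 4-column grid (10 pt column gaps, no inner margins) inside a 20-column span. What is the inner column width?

Inside the margins: 1240 − 56 = 1184 pt.
24c + 23·16 = 1184 → 24c = 816 → c = 34 pt.
Span of 20: 20·34 + 19·16 = 680 + 304 = 984 pt.
4 columns + 3 column gaps: 4d + 3·10 = 984.
4d = 984 − 30 = 954, so d = 238.5 pt.

238.5 pt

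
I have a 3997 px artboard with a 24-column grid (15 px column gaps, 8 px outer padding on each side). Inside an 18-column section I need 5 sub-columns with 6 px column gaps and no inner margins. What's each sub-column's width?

Outer content = 3997 − 2·8 = 3981 px.
24 columns + 23 column gaps: 24c + 23·15 = 3981.
24c = 3981 − 345 = 3636, so c = 151.5 px.
18-column span = 18·151.5 + 17·15 = 2982 px.
Subtracting 4 column gaps of 6 leaves 2958 for 5 columns, so d = 591.6 px.

591.6 px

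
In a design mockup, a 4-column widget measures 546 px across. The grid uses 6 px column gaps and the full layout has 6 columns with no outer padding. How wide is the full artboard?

822 px

546 − 3·6 = 528; ÷4 gives c = 132 px.
Artboard = 6·132 + 5·6 = 792 + 30 = 822 px.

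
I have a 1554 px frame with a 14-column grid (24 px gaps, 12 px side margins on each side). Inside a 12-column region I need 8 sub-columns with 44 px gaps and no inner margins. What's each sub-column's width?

125 px

Take off 24 px of margins, leaving 1530 px.
14 columns + 13 gaps: 14c + 13·24 = 1530.
14c = 1530 − 312 = 1218, so c = 87 px.
Span of 12: 12·87 + 11·24 = 1044 + 264 = 1308 px.
8d + 7·44 = 1308 → 8d = 1000 → d = 125 px.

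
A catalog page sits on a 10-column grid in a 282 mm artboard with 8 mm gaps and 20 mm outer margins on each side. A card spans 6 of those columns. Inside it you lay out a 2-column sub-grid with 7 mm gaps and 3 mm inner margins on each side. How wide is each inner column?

64.5 mm

Take off 40 mm of margins, leaving 242 mm.
10 columns + 9 gaps: 10c + 9·8 = 242.
10c = 242 − 72 = 170, so c = 17 mm.
6-column span = 6·17 + 5·8 = 142 mm.
Inner content = 142 − 2·3 = 136 mm.
2d + 1·7 = 136 → 2d = 129 → d = 64.5 mm.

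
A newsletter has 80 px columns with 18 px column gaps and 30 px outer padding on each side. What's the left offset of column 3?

226 px

Each column+gutter stride is 98 px; 2 of them past the 30 px margin is 30 + 196 = 226 px.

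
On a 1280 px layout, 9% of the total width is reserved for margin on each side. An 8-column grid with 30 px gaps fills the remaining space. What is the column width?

1280 × (1 − 2·9%) = 1280 × 82% = 1049.6 px for the columns.
8 columns + 7 gaps: 8c + 7·30 = 1049.6.
8c = 1049.6 − 210 = 839.6, so c = 104.95 px.

104.95 px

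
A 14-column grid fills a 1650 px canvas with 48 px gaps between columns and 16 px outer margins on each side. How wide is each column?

Take off 32 px of margins, leaving 1618 px.
Subtracting 13 gaps of 48 leaves 994 for 14 columns, so c = 71 px.

71 px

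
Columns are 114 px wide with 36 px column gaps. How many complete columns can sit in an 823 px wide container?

5 columns

5 columns: 5·114 + 4·36 = 714 px ≤ 823.
6 columns: 864 px > 823. So 5.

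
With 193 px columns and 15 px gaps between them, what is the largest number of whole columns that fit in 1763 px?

8 columns

k columns need k·193 + (k−1)·15 = k·208 − 15.
k·208 − 15 ≤ 1763 → k ≤ 1778 / 208 ≈ 8.55, so k = 8.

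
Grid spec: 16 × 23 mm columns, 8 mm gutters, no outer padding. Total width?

488 mm

Canvas = 16·23 + 15·8 = 368 + 120 = 488 mm.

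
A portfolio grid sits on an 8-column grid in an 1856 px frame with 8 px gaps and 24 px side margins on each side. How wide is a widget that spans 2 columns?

446 px

Subtract both margins: 1856 − 2·24 = 1808 px.
Subtracting 7 gaps of 8 leaves 1752 for 8 columns, so c = 219 px.
2 columns plus 1 gap: 438 + 8 = 446 px.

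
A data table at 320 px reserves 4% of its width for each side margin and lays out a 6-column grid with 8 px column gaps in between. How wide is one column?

Each margin = 4% of 320 = 12.8 px; content = 320 − 2·12.8 = 294.4 px.
6c + 5·8 = 294.4 → 6c = 254.4 → c = 42.4 px.

42.4 px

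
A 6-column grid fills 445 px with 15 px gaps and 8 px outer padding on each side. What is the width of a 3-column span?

207 px

Subtract both margins: 445 − 2·8 = 429 px.
6c + 5·15 = 429 → 6c = 354 → c = 59 px.
3 columns plus 2 gaps: 177 + 30 = 207 px.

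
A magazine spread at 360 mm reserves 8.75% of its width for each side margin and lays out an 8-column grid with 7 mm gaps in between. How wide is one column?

Margins: 8.75% × 360 = 31.5 mm each, so content = 360 − 63 = 297 mm.
8 columns + 7 gaps: 8c + 7·7 = 297.
8c = 297 − 49 = 248, so c = 31 mm.

31 mm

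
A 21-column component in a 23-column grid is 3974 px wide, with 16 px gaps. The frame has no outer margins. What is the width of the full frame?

21 columns + 20 gaps: 21c + 20·16 = 3974.
21c = 3974 − 320 = 3654, so c = 174 px.
Summing: 4002 + 352 = 4354 px.

4354 px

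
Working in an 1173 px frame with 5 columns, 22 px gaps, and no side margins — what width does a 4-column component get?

Subtracting 4 gaps of 22 leaves 1085 for 5 columns, so c = 217 px.
4-column span = 4·217 + 3·22 = 934 px.

934 px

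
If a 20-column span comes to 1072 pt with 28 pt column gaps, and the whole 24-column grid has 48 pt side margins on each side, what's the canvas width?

1388 pt

1072 − 19·28 = 540; ÷20 gives c = 27 pt.
Adding margins, columns and gutters: 96 + 648 + 644 = 1388 pt.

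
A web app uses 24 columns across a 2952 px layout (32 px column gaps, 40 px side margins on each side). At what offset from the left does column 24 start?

Inside the margins: 2952 − 80 = 2872 px.
Subtracting 23 column gaps of 32 leaves 2136 for 24 columns, so c = 89 px.
Each column+gutter stride is 121 px; 23 of them past the 40 px margin is 40 + 2783 = 2823 px.

2823 px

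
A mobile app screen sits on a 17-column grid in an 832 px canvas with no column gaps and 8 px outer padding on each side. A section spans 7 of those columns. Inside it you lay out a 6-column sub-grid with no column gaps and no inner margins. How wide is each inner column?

Subtract both margins: 832 − 2·8 = 816 px.
17c = 816 → c = 48 px.
With no column gaps, 7 columns span 7·48 = 336 px.
With no column gaps, each column is 336/6 = 56 px.

56 px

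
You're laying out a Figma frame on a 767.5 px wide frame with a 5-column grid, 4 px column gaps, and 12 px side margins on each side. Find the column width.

145.5 px

Inside the margins: 767.5 − 24 = 743.5 px.
Subtracting 4 column gaps of 4 leaves 727.5 for 5 columns, so c = 145.5 px.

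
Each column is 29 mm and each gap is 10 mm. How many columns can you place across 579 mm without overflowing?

Each extra column adds 29 + 10 = 39 mm.
(579 + 10) / 39 = 15.10, so 15 columns fit.

15 columns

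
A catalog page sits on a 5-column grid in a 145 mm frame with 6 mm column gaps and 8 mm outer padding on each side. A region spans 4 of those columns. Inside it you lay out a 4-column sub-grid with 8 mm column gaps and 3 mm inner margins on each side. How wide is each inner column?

Subtract both margins: 145 − 2·8 = 129 mm.
129 − 4·6 = 105; ÷5 gives c = 21 mm.
Span of 4: 4·21 + 3·6 = 84 + 18 = 102 mm.
Inner content = 102 − 2·3 = 96 mm.
96 − 3·8 = 72; ÷4 gives d = 18 mm.

18 mm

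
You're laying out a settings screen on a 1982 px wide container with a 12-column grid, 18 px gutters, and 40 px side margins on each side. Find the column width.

142 px

Subtract both margins: 1982 − 2·40 = 1902 px.
12c + 11·18 = 1902 → 12c = 1704 → c = 142 px.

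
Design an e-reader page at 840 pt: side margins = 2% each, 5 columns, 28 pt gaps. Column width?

138.88 pt

Margins: 2% × 840 = 16.8 pt each, so content = 840 − 33.6 = 806.4 pt.
5 columns + 4 gaps: 5c + 4·28 = 806.4.
5c = 806.4 − 112 = 694.4, so c = 138.88 pt.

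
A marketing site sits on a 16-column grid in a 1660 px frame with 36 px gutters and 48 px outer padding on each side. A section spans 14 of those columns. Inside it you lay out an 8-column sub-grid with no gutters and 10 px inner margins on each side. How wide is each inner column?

168 px

Take off 96 px of margins, leaving 1564 px.
Subtracting 15 gutters of 36 leaves 1024 for 16 columns, so c = 64 px.
14-column span = 14·64 + 13·36 = 1364 px.
Inner content = 1364 − 2·10 = 1344 px.
8d = 1344 → d = 168 px.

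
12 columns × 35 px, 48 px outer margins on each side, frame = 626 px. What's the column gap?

Take off 96 px of margins, leaving 530 px.
12 columns take 12·35 = 420 px; remaining 110 splits into 11 column gaps.
g = 110 / 11 = 10 px.

10 px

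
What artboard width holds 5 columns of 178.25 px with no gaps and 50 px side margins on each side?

991.25 px

Summing: 100 + 891.25 = 991.25 px.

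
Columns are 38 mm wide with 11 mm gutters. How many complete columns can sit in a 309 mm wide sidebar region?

6 columns

Each extra column adds 38 + 11 = 49 mm.
(309 + 11) / 49 = 6.53, so 6 columns fit.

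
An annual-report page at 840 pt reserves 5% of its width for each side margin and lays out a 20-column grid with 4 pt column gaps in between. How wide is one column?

Margins: 5% × 840 = 42 pt each, so content = 840 − 84 = 756 pt.
20 columns + 19 column gaps: 20c + 19·4 = 756.
20c = 756 − 76 = 680, so c = 34 pt.

34 pt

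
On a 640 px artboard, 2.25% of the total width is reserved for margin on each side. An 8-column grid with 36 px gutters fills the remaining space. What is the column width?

44.9 px

Margins: 2.25% × 640 = 14.4 px each, so content = 640 − 28.8 = 611.2 px.
8 columns + 7 gutters: 8c + 7·36 = 611.2.
8c = 611.2 − 252 = 359.2, so c = 44.9 px.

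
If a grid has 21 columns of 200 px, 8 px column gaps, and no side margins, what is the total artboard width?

Artboard = 21·200 + 20·8 = 4200 + 160 = 4360 px.

4360 px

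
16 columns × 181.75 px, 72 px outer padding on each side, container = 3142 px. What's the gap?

6 px

Inside the margins: 3142 − 144 = 2998 px.
16 columns take 16·181.75 = 2908 px; remaining 90 splits into 15 gaps.
g = 90 / 15 = 6 px.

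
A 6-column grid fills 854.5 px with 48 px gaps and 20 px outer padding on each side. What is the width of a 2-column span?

239.5 px

Content width = 854.5 − 2·20 = 814.5 px.
Subtracting 5 gaps of 48 leaves 574.5 for 6 columns, so c = 95.75 px.
2 columns plus 1 gap: 191.5 + 48 = 239.5 px.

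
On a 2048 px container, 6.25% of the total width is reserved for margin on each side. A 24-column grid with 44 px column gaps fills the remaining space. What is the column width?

32.5 px

2048 × (1 − 2·6.25%) = 2048 × 87.5% = 1792 px for the columns.
24 columns + 23 column gaps: 24c + 23·44 = 1792.
24c = 1792 − 1012 = 780, so c = 32.5 px.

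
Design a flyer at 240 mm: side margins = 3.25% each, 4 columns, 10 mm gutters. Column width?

48.6 mm

Margins: 3.25% × 240 = 7.8 mm each, so content = 240 − 15.6 = 224.4 mm.
4 columns + 3 gutters: 4c + 3·10 = 224.4.
4c = 224.4 − 30 = 194.4, so c = 48.6 mm.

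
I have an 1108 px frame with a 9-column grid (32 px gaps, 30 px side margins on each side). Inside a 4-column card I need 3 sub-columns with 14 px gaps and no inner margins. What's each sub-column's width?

140 px

Take off 60 px of margins, leaving 1048 px.
Subtracting 8 gaps of 32 leaves 792 for 9 columns, so c = 88 px.
4-column span = 4·88 + 3·32 = 448 px.
3d + 2·14 = 448 → 3d = 420 → d = 140 px.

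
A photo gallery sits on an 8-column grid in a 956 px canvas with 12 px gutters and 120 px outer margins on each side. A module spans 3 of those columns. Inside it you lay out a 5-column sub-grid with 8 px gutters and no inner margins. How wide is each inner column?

Take off 240 px of margins, leaving 716 px.
716 − 7·12 = 632; ÷8 gives c = 79 px.
3-column span = 3·79 + 2·12 = 261 px.
5d + 4·8 = 261 → 5d = 229 → d = 45.8 px.

45.8 px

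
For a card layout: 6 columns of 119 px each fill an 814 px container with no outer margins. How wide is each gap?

20 px

Columns use 714 px, leaving 100 px across 5 gaps = 20 px each.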